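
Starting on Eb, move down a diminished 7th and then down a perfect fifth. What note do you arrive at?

A diminished seventh down from Eb is F# (letter F, 9 semitones down).
A perfect fifth down from F# is B (letter B, 7 semitones down).

B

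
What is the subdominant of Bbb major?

The Bbb major scale runs Bbb Cb Db Ebb Fb Gb Ab.
Degree 4 is Ebb.

Ebb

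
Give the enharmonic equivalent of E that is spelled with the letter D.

E is pitch class 4. The letter D alone is pitch class 2.
To reach pitch class 4 from D requires an offset of +2 semitones, i.e. double sharp: D##.

D##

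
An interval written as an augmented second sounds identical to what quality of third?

minor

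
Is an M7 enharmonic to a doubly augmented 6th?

A major seventh spans 11 semitones; a doubly augmented sixth spans 11.
They are enharmonically equivalent.

Yes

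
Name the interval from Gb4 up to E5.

augmented sixth

The letter names run G→E, a span of 5 letter steps, so the interval is some kind of sixth.
Gb to E is 10 semitones. A major sixth is 9, so 10 makes it augmented.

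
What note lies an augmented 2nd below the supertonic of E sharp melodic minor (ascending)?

The supertonic of E# melodic minor (ascending) is F##.
An augmented second (3 semitones) below F## lands on the letter E, giving E.

E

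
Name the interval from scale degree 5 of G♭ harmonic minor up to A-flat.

Scale degree 5 of Gb harmonic minor is Db.
Db up to Ab: letters D→A make it a fifth; 7 semitones makes it perfect.

perfect fifth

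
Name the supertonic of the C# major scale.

The C# major scale runs C# D# E# F# G# A# B#.
Degree 2 is D#.

D#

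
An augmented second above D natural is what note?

A second above D lands on the letter E.
An augmented second spans 3 semitones, so D moves to pitch class 5. On the letter E that is E#.

E#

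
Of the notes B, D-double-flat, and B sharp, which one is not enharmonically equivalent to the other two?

In 12-tone equal temperament, enharmonic equivalents share a pitch class. B is pitch class 11; Dbb is pitch class 0; B# is pitch class 0.
Dbb and B# share pitch class 0, while B is pitch class 11.

B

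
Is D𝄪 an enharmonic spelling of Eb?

No

Two spellings are enharmonically equivalent only if they share a pitch class.
Here D## → 4, Eb → 3; 3 ≠ 4, so they are not.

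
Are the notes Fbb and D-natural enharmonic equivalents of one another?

Fbb is pitch class 3; D is pitch class 2.
The pitch classes differ (3 vs. 2), so they are not enharmonic equivalents.

No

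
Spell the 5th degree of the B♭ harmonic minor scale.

F

The Bb harmonic minor scale runs Bb C Db Eb F Gb A.
Degree 5 is F.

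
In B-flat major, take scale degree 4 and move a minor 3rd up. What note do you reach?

Scale degree 4 of Bb major is Eb.
A minor third (3 semitones) above Eb lands on the letter G, giving Gb.

Gb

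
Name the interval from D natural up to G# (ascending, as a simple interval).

augmented fourth

The letter names run D→G, a span of 3 letter steps, so the interval is some kind of fourth.
D to G# is 6 semitones. A perfect fourth is 5, so 6 makes it augmented.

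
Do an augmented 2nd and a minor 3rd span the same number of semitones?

Yes

An augmented second spans 3 semitones; a minor third spans 3.
They are enharmonically equivalent.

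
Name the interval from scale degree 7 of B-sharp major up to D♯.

Scale degree 7 of B# major is A##.
A## up to D#: letters A→D make it a fourth; 4 semitones makes it diminished.

diminished fourth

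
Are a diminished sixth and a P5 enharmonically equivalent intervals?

A diminished sixth spans 7 semitones; a perfect fifth spans 7.
They are enharmonically equivalent.

Yes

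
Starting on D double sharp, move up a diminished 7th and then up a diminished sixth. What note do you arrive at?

A diminished seventh up from D## is C# (letter C, 9 semitones up).
A diminished sixth up from C# is Ab (letter A, 7 semitones up).

Ab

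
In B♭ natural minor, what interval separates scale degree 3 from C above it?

Scale degree 3 of Bb natural minor is Db.
Db up to C: letters D→C make it a seventh; 11 semitones makes it major.

major seventh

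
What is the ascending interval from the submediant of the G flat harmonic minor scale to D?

The submediant of Gb harmonic minor is Ebb.
Ebb up to D: letters E→D make it a seventh; 12 semitones makes it augmented.

augmented seventh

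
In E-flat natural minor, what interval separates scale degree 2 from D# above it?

augmented sixth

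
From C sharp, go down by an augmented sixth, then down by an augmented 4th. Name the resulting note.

Bbb

An augmented sixth down from C# is Eb (letter E, 10 semitones down).
An augmented fourth down from Eb is Bbb (letter B, 6 semitones down).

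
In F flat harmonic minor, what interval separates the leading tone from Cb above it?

minor sixth

The leading tone of Fb harmonic minor is Eb.
Eb up to Cb: letters E→C make it a sixth; 8 semitones makes it minor.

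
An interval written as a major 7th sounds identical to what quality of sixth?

doubly augmented

A major seventh spans 11 semitones.
A sixth spanning 11 semitones is doubly augmented (the major sixth is 9).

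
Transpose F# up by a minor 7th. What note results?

A seventh above F lands on the letter E.
A minor seventh spans 10 semitones, so F# moves to pitch class 4. On the letter E that is E.

E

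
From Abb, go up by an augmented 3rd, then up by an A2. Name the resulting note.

An augmented third up from Abb is C (letter C, 5 semitones up).
An augmented second up from C is D# (letter D, 3 semitones up).

D#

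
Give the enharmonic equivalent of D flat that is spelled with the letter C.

C#

Plain C sits 1 semitone below Db, so on the letter C the same pitch needs a sharp: C#.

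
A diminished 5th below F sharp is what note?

B#

F down a perfect fifth is Bb, so the target letter is B.
From F#, a diminished fifth is 6 semitones down: B#.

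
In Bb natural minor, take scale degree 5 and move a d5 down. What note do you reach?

Scale degree 5 of Bb natural minor is F.
A diminished fifth (6 semitones) below F lands on the letter B, giving B.

B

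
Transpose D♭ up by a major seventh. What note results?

C

D up a major seventh is C#, so the target letter is C.
From Db, a major seventh is 11 semitones up: C.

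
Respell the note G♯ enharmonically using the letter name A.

Ab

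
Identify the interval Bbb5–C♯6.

doubly augmented second

The letter names run B→C, a span of 1 letter step, so the interval is some kind of second.
Bbb to C# is 4 semitones. A major second is 2, so 4 makes it doubly augmented.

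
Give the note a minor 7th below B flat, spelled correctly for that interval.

A seventh below B lands on the letter C.
A minor seventh spans 10 semitones, so Bb moves to pitch class 0. On the letter C that is C.

C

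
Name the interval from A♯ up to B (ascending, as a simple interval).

minor second

The letter names run A→B, a span of 1 letter step, so the interval is some kind of second.
A# to B is 1 semitone. A major second is 2, so 1 makes it minor.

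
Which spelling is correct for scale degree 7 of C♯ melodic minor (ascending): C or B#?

B#

Each scale degree takes a distinct letter name. Degree 7 of a scale on C must use the letter B.
B# and C are enharmonically the same pitch, but only B# uses the letter B, so it is the correct spelling here.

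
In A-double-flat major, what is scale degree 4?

Dbb

Degree 4 takes the letter 3 steps above A, which is D.
In major, degree 4 sits 5 semitones above the tonic. Abb + 5 semitones is pitch class 0, spelled on D as Dbb.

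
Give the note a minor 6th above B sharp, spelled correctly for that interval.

G#

B up a major sixth is G#, so the target letter is G.
From B#, a minor sixth is 8 semitones up: G#.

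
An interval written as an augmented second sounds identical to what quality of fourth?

doubly diminished

An augmented second spans 3 semitones.
A fourth spanning 3 semitones is doubly diminished (the perfect fourth is 5).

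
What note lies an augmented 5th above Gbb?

Db

A fifth above G lands on the letter D.
An augmented fifth spans 8 semitones, so Gbb moves to pitch class 1. On the letter D that is Db.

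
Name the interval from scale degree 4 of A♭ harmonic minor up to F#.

Scale degree 4 of Ab harmonic minor is Db.
Db up to F#: letters D→F make it a third; 5 semitones makes it augmented.

augmented third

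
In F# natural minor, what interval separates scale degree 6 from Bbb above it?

Scale degree 6 of F# natural minor is D.
D up to Bbb: letters D→B make it a sixth; 7 semitones makes it diminished.

diminished sixth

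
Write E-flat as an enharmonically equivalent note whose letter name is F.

Fbb

Eb is pitch class 3. The letter F alone is pitch class 5.
To reach pitch class 3 from F requires an offset of -2 semitones, i.e. double flat: Fbb.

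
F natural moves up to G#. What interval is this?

The letter names run F→G, a span of 1 letter step, so the interval is some kind of second.
F to G# is 3 semitones. A major second is 2, so 3 makes it augmented.

augmented second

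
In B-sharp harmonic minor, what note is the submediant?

G#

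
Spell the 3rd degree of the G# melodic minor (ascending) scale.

B

The G# melodic minor (ascending) scale runs G# A# B C# D# E# F##.
Degree 3 is B.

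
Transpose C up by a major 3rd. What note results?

C up a major third is E, so the target letter is E.
From C, a major third is 4 semitones up: E.

E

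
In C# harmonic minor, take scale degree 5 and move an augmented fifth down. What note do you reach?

Scale degree 5 of C# harmonic minor is G#.
An augmented fifth (8 semitones) below G# lands on the letter C, giving C.

C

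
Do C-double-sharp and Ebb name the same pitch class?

C## is pitch class 2; Ebb is pitch class 2.
All spellings map to pitch class 2, so they are enharmonically equivalent.

Yes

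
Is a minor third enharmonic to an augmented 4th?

A minor third spans 3 semitones; an augmented fourth spans 6.
The spans differ, so they are not enharmonic equivalents.

No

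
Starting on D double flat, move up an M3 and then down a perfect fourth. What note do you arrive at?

A major third up from Dbb is Fb (letter F, 4 semitones up).
A perfect fourth down from Fb is Cb (letter C, 5 semitones down).

Cb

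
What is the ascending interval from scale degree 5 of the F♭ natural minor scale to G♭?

perfect fifth

Scale degree 5 of Fb natural minor is Cb.
Cb up to Gb: letters C→G make it a fifth; 7 semitones makes it perfect.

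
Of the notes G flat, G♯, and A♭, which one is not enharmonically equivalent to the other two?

Gb

In 12-tone equal temperament, enharmonic equivalents share a pitch class. Gb is pitch class 6; G# is pitch class 8; Ab is pitch class 8.
G# and Ab share pitch class 8, while Gb is pitch class 6.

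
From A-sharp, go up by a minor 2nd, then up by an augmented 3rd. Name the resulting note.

A minor second up from A# is B (letter B, 1 semitone up).
An augmented third up from B is D## (letter D, 5 semitones up).

D##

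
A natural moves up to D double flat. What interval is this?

Counting letters A–B–C–D gives a fourth.
A→Dbb = 3 semitones, 2 narrower than the perfect fourth (5), so doubly diminished.

doubly diminished fourth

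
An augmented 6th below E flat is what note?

Gbb

E down a major sixth is G, so the target letter is G.
From Eb, an augmented sixth is 10 semitones down: Gbb.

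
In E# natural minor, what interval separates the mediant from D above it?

The mediant of E# natural minor is G#.
G# up to D: letters G→D make it a fifth; 6 semitones makes it diminished.

diminished fifth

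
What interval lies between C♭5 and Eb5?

major third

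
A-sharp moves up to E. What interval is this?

Counting letters A–B–C–D–E gives a fifth.
A#→E = 6 semitones, 1 narrower than the perfect fifth (7), so diminished.

diminished fifth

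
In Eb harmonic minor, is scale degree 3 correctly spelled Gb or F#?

Gb

Each scale degree takes a distinct letter name. Degree 3 of a scale on E must use the letter G.
Gb and F# are enharmonically the same pitch, but only Gb uses the letter G, so it is the correct spelling here.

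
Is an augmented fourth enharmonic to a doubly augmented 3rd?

An augmented fourth spans 6 semitones; a doubly augmented third spans 6.
They are enharmonically equivalent.

Yes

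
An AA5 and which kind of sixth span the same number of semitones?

major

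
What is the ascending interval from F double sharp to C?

doubly diminished fifth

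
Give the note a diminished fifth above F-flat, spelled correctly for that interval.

Cbb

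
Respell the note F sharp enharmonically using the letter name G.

Gb

Plain G sits 1 semitone above F#, so on the letter G the same pitch needs a flat: Gb.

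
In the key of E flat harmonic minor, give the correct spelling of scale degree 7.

The Eb harmonic minor scale runs Eb F Gb Ab Bb Cb D.
Degree 7 is D.

D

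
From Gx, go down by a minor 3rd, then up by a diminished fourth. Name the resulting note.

A#

A minor third down from G## is E## (letter E, 3 semitones down).
A diminished fourth up from E## is A# (letter A, 4 semitones up).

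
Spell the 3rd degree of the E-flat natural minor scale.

Gb

Degree 3 takes the letter 2 steps above E, which is G.
In natural minor, degree 3 sits 3 semitones above the tonic. Eb + 3 semitones is pitch class 6, spelled on G as Gb.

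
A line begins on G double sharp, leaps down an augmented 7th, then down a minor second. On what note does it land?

G#

An augmented seventh down from G## is A (letter A, 12 semitones down).
A minor second down from A is G# (letter G, 1 semitone down).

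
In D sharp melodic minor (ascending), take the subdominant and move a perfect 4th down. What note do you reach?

The subdominant of D# melodic minor (ascending) is G#.
A perfect fourth (5 semitones) below G# lands on the letter D, giving D#.

D#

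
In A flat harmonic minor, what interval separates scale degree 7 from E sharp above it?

augmented sixth

Scale degree 7 of Ab harmonic minor is G.
G up to E#: letters G→E make it a sixth; 10 semitones makes it augmented.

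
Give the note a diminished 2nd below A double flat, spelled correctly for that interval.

G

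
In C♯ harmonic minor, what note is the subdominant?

F#

Degree 4 takes the letter 3 steps above C, which is F.
In harmonic minor, degree 4 sits 5 semitones above the tonic. C# + 5 semitones is pitch class 6, spelled on F as F#.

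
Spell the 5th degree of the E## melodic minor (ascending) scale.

B##

Degree 5 takes the letter 4 steps above E, which is B.
In melodic minor (ascending), degree 5 sits 7 semitones above the tonic. E## + 7 semitones is pitch class 1, spelled on B as B##.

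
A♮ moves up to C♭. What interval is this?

The letter names run A→C, a span of 2 letter steps, so the interval is some kind of third.
A to Cb is 2 semitones. A major third is 4, so 2 makes it diminished.

diminished third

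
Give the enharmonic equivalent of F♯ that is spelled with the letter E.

F# is pitch class 6. The letter E alone is pitch class 4.
To reach pitch class 6 from E requires an offset of +2 semitones, i.e. double sharp: E##.

E##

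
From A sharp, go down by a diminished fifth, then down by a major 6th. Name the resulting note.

F##

A diminished fifth down from A# is D## (letter D, 6 semitones down).
A major sixth down from D## is F## (letter F, 9 semitones down).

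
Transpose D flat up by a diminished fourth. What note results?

D up a perfect fourth is G, so the target letter is G.
From Db, a diminished fourth is 4 semitones up: Gbb.

Gbb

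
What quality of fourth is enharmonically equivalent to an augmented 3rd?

An augmented third spans 5 semitones.
A fourth spanning 5 semitones is perfect (the perfect fourth is 5).

perfect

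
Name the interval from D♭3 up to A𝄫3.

diminished fifth

The letter names run D→A, a span of 4 letter steps, so the interval is some kind of fifth.
Db to Abb is 6 semitones. A perfect fifth is 7, so 6 makes it diminished.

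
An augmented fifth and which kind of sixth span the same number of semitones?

minor

An augmented fifth spans 8 semitones.
A sixth spanning 8 semitones is minor (the major sixth is 9).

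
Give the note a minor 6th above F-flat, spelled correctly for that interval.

Dbb

F up a major sixth is D, so the target letter is D.
From Fb, a minor sixth is 8 semitones up: Dbb.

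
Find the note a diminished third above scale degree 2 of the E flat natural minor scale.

Scale degree 2 of Eb natural minor is F.
A diminished third (2 semitones) above F lands on the letter A, giving Abb.

Abb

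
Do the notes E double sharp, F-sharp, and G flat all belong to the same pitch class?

Yes

E## is pitch class 6; F# is pitch class 6; Gb is pitch class 6.
All spellings map to pitch class 6, so they are enharmonically equivalent.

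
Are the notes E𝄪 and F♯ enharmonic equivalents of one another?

E## is pitch class 6; F# is pitch class 6.
All spellings map to pitch class 6, so they are enharmonically equivalent.

Yes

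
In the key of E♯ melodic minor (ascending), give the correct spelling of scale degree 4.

The E# melodic minor (ascending) scale runs E# F## G# A# B# C## D##.
Degree 4 is A#.

A#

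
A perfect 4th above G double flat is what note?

Cbb

A fourth above G lands on the letter C.
A perfect fourth spans 5 semitones, so Gbb moves to pitch class 10. On the letter C that is Cbb.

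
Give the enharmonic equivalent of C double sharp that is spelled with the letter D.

Plain D sits at the same pitch as C##, so on the letter D the same pitch needs a natural: D.

D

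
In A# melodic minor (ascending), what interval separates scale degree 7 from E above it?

diminished sixth

Scale degree 7 of A# melodic minor (ascending) is G##.
G## up to E: letters G→E make it a sixth; 7 semitones makes it diminished.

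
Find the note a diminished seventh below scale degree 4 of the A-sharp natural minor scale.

Scale degree 4 of A# natural minor is D#.
A diminished seventh (9 semitones) below D# lands on the letter E, giving E##.

E##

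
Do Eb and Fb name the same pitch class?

Eb is pitch class 3; Fb is pitch class 4.
The pitch classes differ (3 vs. 4), so they are not enharmonic equivalents.

No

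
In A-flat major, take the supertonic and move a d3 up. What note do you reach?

Dbb

The supertonic of Ab major is Bb.
A diminished third (2 semitones) above Bb lands on the letter D, giving Dbb.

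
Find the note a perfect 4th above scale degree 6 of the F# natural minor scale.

G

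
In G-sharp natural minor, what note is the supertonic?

A#

Degree 2 takes the letter 1 step above G, which is A.
In natural minor, degree 2 sits 2 semitones above the tonic. G# + 2 semitones is pitch class 10, spelled on A as A#.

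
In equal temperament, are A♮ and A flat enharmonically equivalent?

A is pitch class 9; Ab is pitch class 8.
The pitch classes differ (9 vs. 8), so they are not enharmonic equivalents.

No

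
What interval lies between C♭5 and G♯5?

doubly augmented fifth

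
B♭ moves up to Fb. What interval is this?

The letter names run B→F, a span of 4 letter steps, so the interval is some kind of fifth.
Bb to Fb is 6 semitones. A perfect fifth is 7, so 6 makes it diminished.

diminished fifth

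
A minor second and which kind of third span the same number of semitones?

A minor second spans 1 semitone.
A third spanning 1 semitone is doubly diminished (the major third is 4).

doubly diminished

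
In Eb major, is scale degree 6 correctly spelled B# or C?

C

Each scale degree takes a distinct letter name. Degree 6 of a scale on E must use the letter C.
C and B# are enharmonically the same pitch, but only C uses the letter C, so it is the correct spelling here.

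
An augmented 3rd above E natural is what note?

A third above E lands on the letter G.
An augmented third spans 5 semitones, so E moves to pitch class 9. On the letter G that is G##.

G##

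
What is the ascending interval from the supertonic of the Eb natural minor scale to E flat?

minor seventh

The supertonic of Eb natural minor is F.
F up to Eb: letters F→E make it a seventh; 10 semitones makes it minor.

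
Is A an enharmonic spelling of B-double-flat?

Yes

A is pitch class 9; Bbb is pitch class 9.
All spellings map to pitch class 9, so they are enharmonically equivalent.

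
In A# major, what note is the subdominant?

The A# major scale runs A# B# C## D# E# F## G##.
Degree 4 is D#.

D#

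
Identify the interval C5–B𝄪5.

The letter names run C→B, a span of 6 letter steps, so the interval is some kind of seventh.
C to B## is 13 semitones. A major seventh is 11, so 13 makes it doubly augmented.

doubly augmented seventh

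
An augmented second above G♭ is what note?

A

A second above G lands on the letter A.
An augmented second spans 3 semitones, so Gb moves to pitch class 9. On the letter A that is A.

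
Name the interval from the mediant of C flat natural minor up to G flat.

major third

The mediant of Cb natural minor is Ebb.
Ebb up to Gb: letters E→G make it a third; 4 semitones makes it major.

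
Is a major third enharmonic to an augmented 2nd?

A major third spans 4 semitones; an augmented second spans 3.
The spans differ, so they are not enharmonic equivalents.

No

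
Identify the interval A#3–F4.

diminished sixth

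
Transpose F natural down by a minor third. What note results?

D

F down a major third is Db, so the target letter is D.
From F, a minor third is 3 semitones down: D.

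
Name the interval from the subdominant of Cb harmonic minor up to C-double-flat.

diminished fifth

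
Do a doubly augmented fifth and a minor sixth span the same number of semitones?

A doubly augmented fifth spans 9 semitones; a minor sixth spans 8.
The spans differ, so they are not enharmonic equivalents.

No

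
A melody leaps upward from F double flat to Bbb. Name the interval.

augmented fourth

The letter names run F→B, a span of 3 letter steps, so the interval is some kind of fourth.
Fbb to Bbb is 6 semitones. A perfect fourth is 5, so 6 makes it augmented.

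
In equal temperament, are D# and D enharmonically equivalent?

D# is pitch class 3; D is pitch class 2.
The pitch classes differ (3 vs. 2), so they are not enharmonic equivalents.

No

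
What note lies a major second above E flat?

A second above E lands on the letter F.
A major second spans 2 semitones, so Eb moves to pitch class 5. On the letter F that is F.

F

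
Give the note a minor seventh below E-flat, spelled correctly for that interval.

F

E down a major seventh is F, so the target letter is F.
From Eb, a minor seventh is 10 semitones down: F.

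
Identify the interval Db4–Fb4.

minor third

Counting letters D–E–F gives a third.
Db→Fb = 3 semitones, 1 narrower than the major third (4), so minor.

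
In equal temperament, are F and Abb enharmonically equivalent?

F is pitch class 5; Abb is pitch class 7.
The pitch classes differ (5 vs. 7), so they are not enharmonic equivalents.

No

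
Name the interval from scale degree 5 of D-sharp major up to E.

diminished fifth

Scale degree 5 of D# major is A#.
A# up to E: letters A→E make it a fifth; 6 semitones makes it diminished.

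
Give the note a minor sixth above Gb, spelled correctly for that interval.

Ebb

A sixth above G lands on the letter E.
A minor sixth spans 8 semitones, so Gb moves to pitch class 2. On the letter E that is Ebb.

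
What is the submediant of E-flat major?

Degree 6 takes the letter 5 steps above E, which is C.
In major, degree 6 sits 9 semitones above the tonic. Eb + 9 semitones is pitch class 0, spelled on C as C.

C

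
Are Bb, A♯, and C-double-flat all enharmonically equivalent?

Yes

Bb is pitch class 10; A# is pitch class 10; Cbb is pitch class 10.
All spellings map to pitch class 10, so they are enharmonically equivalent.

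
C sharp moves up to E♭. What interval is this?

Counting letters C–D–E gives a third.
C#→Eb = 2 semitones, 2 narrower than the major third (4), so diminished.

diminished third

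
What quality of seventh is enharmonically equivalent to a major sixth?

diminished

A major sixth spans 9 semitones.
A seventh spanning 9 semitones is diminished (the major seventh is 11).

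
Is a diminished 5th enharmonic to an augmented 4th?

A diminished fifth spans 6 semitones; an augmented fourth spans 6.
They are enharmonically equivalent.

Yes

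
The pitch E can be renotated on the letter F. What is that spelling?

Fb

E is pitch class 4. The letter F alone is pitch class 5.
To reach pitch class 4 from F requires an offset of -1 semitone, i.e. flat: Fb.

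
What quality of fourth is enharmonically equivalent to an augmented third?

perfect

An augmented third spans 5 semitones.
A fourth spanning 5 semitones is perfect (the perfect fourth is 5).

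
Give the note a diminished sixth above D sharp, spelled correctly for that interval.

Bb

D up a major sixth is B, so the target letter is B.
From D#, a diminished sixth is 7 semitones up: Bb.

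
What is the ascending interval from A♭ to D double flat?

diminished fourth

Counting letters A–B–C–D gives a fourth.
Ab→Dbb = 4 semitones, 1 narrower than the perfect fourth (5), so diminished.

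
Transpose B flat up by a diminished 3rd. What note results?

B up a major third is D#, so the target letter is D.
From Bb, a diminished third is 2 semitones up: Dbb.

Dbb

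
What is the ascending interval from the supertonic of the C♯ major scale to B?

minor sixth

The supertonic of C# major is D#.
D# up to B: letters D→B make it a sixth; 8 semitones makes it minor.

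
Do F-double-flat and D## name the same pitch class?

No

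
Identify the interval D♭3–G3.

augmented fourth

Counting letters D–E–F–G gives a fourth.
Db→G = 6 semitones, 1 wider than the perfect fourth (5), so augmented.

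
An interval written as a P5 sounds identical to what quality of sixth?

diminished

A perfect fifth spans 7 semitones.
A sixth spanning 7 semitones is diminished (the major sixth is 9).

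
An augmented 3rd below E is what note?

Cb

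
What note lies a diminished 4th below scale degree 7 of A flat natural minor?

Scale degree 7 of Ab natural minor is Gb.
A diminished fourth (4 semitones) below Gb lands on the letter D, giving D.

D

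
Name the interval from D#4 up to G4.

diminished fourth

Counting letters D–E–F–G gives a fourth.
D#→G = 4 semitones, 1 narrower than the perfect fourth (5), so diminished.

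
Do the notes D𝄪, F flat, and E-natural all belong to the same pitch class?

D## is pitch class 4; Fb is pitch class 4; E is pitch class 4.
All spellings map to pitch class 4, so they are enharmonically equivalent.

Yes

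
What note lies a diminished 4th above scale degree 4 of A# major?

Scale degree 4 of A# major is D#.
A diminished fourth (4 semitones) above D# lands on the letter G, giving G.

G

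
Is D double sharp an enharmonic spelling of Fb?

D## = pitch class 4 and Fb = pitch class 4 — the same pitch class, so they are enharmonic equivalents.

Yes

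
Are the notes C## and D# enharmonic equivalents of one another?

Two spellings are enharmonically equivalent only if they share a pitch class.
Here C## → 2, D# → 3; 2 ≠ 3, so they are not.

No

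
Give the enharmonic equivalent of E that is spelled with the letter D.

D##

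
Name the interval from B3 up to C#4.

Counting letters B–C gives a second.
B→C# = 2 semitones, exactly the major second.

major second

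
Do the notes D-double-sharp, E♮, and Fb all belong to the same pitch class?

Yes

D## is pitch class 4; E is pitch class 4; Fb is pitch class 4.
All spellings map to pitch class 4, so they are enharmonically equivalent.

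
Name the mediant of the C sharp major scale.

The C# major scale runs C# D# E# F# G# A# B#.
Degree 3 is E#.

E#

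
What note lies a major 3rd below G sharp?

G down a major third is Eb, so the target letter is E.
From G#, a major third is 4 semitones down: E.

E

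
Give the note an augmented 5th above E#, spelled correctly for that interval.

A fifth above E lands on the letter B.
An augmented fifth spans 8 semitones, so E# moves to pitch class 1. On the letter B that is B##.

B##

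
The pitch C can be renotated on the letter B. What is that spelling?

B#

Plain B sits 1 semitone below C, so on the letter B the same pitch needs a sharp: B#.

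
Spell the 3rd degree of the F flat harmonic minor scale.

Degree 3 takes the letter 2 steps above F, which is A.
In harmonic minor, degree 3 sits 3 semitones above the tonic. Fb + 3 semitones is pitch class 7, spelled on A as Abb.

Abb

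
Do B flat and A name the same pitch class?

No

Two spellings are enharmonically equivalent only if they share a pitch class.
Here Bb → 10, A → 9; 9 ≠ 10, so they are not.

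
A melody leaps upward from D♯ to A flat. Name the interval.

doubly diminished fifth

The letter names run D→A, a span of 4 letter steps, so the interval is some kind of fifth.
D# to Ab is 5 semitones. A perfect fifth is 7, so 5 makes it doubly diminished.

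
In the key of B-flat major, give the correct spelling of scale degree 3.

D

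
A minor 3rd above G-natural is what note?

Bb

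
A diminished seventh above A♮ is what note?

Gb

A up a major seventh is G#, so the target letter is G.
From A, a diminished seventh is 9 semitones up: Gb.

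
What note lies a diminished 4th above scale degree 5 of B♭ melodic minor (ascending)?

Bbb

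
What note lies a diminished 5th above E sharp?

B

A fifth above E lands on the letter B.
A diminished fifth spans 6 semitones, so E# moves to pitch class 11. On the letter B that is B.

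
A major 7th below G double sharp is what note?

G down a major seventh is Ab, so the target letter is A.
From G##, a major seventh is 11 semitones down: A#.

A#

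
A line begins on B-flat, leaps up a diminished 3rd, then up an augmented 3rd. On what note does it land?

A diminished third up from Bb is Dbb (letter D, 2 semitones up).
An augmented third up from Dbb is F (letter F, 5 semitones up).

F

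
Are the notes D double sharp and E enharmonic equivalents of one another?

D## = pitch class 4 and E = pitch class 4 — the same pitch class, so they are enharmonic equivalents.

Yes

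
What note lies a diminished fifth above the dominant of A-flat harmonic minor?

Bbb

The dominant of Ab harmonic minor is Eb.
A diminished fifth (6 semitones) above Eb lands on the letter B, giving Bbb.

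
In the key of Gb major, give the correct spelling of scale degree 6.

The Gb major scale runs Gb Ab Bb Cb Db Eb F.
Degree 6 is Eb.

Eb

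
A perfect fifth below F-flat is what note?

Bbb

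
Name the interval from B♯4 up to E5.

Counting letters B–C–D–E gives a fourth.
B#→E = 4 semitones, 1 narrower than the perfect fourth (5), so diminished.

diminished fourth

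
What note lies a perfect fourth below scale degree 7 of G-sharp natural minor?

C#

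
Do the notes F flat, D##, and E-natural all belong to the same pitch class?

Yes

Fb is pitch class 4; D## is pitch class 4; E is pitch class 4.
All spellings map to pitch class 4, so they are enharmonically equivalent.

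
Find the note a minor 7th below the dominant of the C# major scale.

A#

The dominant of C# major is G#.
A minor seventh (10 semitones) below G# lands on the letter A, giving A#.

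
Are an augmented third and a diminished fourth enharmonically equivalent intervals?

An augmented third spans 5 semitones; a diminished fourth spans 4.
The spans differ, so they are not enharmonic equivalents.

No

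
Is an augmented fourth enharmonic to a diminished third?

An augmented fourth spans 6 semitones; a diminished third spans 2.
The spans differ, so they are not enharmonic equivalents.

No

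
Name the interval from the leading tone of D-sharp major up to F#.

diminished fourth

The leading tone of D# major is C##.
C## up to F#: letters C→F make it a fourth; 4 semitones makes it diminished.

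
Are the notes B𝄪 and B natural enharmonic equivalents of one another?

Two spellings are enharmonically equivalent only if they share a pitch class.
Here B## → 1, B → 11; 1 ≠ 11, so they are not.

No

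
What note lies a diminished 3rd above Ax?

C#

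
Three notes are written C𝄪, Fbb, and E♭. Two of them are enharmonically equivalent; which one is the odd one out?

In 12-tone equal temperament, enharmonic equivalents share a pitch class. C## is pitch class 2; Fbb is pitch class 3; Eb is pitch class 3.
Fbb and Eb share pitch class 3, while C## is pitch class 2.

C##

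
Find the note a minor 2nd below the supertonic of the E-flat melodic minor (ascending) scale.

E

The supertonic of Eb melodic minor (ascending) is F.
A minor second (1 semitone) below F lands on the letter E, giving E.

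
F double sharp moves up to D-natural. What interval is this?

diminished sixth

The letter names run F→D, a span of 5 letter steps, so the interval is some kind of sixth.
F## to D is 7 semitones. A major sixth is 9, so 7 makes it diminished.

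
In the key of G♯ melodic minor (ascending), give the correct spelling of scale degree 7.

Degree 7 takes the letter 6 steps above G, which is F.
In melodic minor (ascending), degree 7 sits 11 semitones above the tonic. G# + 11 semitones is pitch class 7, spelled on F as F##.

F##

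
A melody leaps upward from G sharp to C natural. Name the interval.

Counting letters G–A–B–C gives a fourth.
G#→C = 4 semitones, 1 narrower than the perfect fourth (5), so diminished.

diminished fourth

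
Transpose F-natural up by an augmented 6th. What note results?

A sixth above F lands on the letter D.
An augmented sixth spans 10 semitones, so F moves to pitch class 3. On the letter D that is D#.

D#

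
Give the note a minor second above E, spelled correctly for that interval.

A second above E lands on the letter F.
A minor second spans 1 semitone, so E moves to pitch class 5. On the letter F that is F.

F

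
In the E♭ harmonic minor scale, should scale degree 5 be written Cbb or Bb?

Each scale degree takes a distinct letter name. Degree 5 of a scale on E must use the letter B.
Bb and Cbb are enharmonically the same pitch, but only Bb uses the letter B, so it is the correct spelling here.

Bb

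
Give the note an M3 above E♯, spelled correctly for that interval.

G##

A third above E lands on the letter G.
A major third spans 4 semitones, so E# moves to pitch class 9. On the letter G that is G##.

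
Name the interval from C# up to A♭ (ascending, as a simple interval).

diminished sixth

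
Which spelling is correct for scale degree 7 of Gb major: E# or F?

F

Each scale degree takes a distinct letter name. Degree 7 of a scale on G must use the letter F.
F and E# are enharmonically the same pitch, but only F uses the letter F, so it is the correct spelling here.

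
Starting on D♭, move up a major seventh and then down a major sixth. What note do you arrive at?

A major seventh up from Db is C (letter C, 11 semitones up).
A major sixth down from C is Eb (letter E, 9 semitones down).

Eb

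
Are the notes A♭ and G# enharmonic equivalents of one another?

Yes

Ab is pitch class 8; G# is pitch class 8.
All spellings map to pitch class 8, so they are enharmonically equivalent.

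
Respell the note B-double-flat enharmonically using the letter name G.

Bbb is pitch class 9. The letter G alone is pitch class 7.
To reach pitch class 9 from G requires an offset of +2 semitones, i.e. double sharp: G##.

G##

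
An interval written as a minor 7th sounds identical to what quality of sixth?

augmented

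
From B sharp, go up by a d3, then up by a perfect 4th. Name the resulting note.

A diminished third up from B# is D (letter D, 2 semitones up).
A perfect fourth up from D is G (letter G, 5 semitones up).

G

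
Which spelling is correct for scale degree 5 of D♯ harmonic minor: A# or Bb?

Each scale degree takes a distinct letter name. Degree 5 of a scale on D must use the letter A.
A# and Bb are enharmonically the same pitch, but only A# uses the letter A, so it is the correct spelling here.

A#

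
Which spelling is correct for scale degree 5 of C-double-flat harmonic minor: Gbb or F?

Gbb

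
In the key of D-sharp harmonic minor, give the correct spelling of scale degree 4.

The D# harmonic minor scale runs D# E# F# G# A# B C##.
Degree 4 is G#.

G#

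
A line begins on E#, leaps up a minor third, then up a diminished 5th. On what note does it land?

D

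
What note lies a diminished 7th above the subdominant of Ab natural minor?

Cbb

The subdominant of Ab natural minor is Db.
A diminished seventh (9 semitones) above Db lands on the letter C, giving Cbb.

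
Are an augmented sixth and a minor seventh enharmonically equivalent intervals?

Yes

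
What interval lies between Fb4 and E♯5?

The letter names run F→E, a span of 6 letter steps, so the interval is some kind of seventh.
Fb to E# is 13 semitones. A major seventh is 11, so 13 makes it doubly augmented.

doubly augmented seventh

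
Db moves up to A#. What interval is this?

The letter names run D→A, a span of 4 letter steps, so the interval is some kind of fifth.
Db to A# is 9 semitones. A perfect fifth is 7, so 9 makes it doubly augmented.

doubly augmented fifth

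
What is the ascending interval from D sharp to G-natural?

The letter names run D→G, a span of 3 letter steps, so the interval is some kind of fourth.
D# to G is 4 semitones. A perfect fourth is 5, so 4 makes it diminished.

diminished fourth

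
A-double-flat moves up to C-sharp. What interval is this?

Counting letters A–B–C gives a third.
Abb→C# = 6 semitones, 2 wider than the major third (4), so doubly augmented.

doubly augmented third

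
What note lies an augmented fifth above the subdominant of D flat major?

D

The subdominant of Db major is Gb.
An augmented fifth (8 semitones) above Gb lands on the letter D, giving D.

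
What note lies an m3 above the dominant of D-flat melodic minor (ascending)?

Cb

The dominant of Db melodic minor (ascending) is Ab.
A minor third (3 semitones) above Ab lands on the letter C, giving Cb.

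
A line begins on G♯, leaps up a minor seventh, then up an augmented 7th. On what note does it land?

A minor seventh up from G# is F# (letter F, 10 semitones up).
An augmented seventh up from F# is E## (letter E, 12 semitones up).

E##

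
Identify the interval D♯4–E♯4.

The letter names run D→E, a span of 1 letter step, so the interval is some kind of second.
D# to E# is 2 semitones. A major second is 2, so 2 makes it major.

major second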